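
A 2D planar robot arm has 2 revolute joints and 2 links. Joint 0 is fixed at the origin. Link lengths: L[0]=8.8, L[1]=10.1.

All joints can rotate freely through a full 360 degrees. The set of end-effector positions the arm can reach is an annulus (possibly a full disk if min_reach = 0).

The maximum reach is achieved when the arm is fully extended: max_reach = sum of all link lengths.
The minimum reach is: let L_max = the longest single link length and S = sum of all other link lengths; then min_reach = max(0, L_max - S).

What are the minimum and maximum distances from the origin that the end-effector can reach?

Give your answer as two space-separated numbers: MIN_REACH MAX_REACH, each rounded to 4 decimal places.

Link lengths: [8.8, 10.1]
max_reach = 8.8 + 10.1 = 18.9
L_max = max([8.8, 10.1]) = 10.1
S (sum of others) = 18.9 - 10.1 = 8.8
min_reach = max(0, 10.1 - 8.8) = max(0, 1.3) = 1.3

Answer: 1.3000 18.9000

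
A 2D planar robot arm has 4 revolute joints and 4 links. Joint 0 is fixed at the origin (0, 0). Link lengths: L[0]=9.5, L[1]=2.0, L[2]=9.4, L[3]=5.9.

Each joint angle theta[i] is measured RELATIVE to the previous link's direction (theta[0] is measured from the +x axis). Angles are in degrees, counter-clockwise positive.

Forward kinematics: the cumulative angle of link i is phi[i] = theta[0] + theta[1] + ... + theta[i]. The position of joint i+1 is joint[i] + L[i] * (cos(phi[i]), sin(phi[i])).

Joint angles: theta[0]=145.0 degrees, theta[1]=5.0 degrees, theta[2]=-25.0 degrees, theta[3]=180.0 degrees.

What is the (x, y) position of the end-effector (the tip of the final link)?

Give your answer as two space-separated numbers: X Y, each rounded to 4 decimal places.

Answer: -11.5215 9.3160

Derivation:
joint[0] = (0.0000, 0.0000)  (base)
link 0: phi[0] = 145 = 145 deg
  cos(145 deg) = -0.8192, sin(145 deg) = 0.5736
  joint[1] = (0.0000, 0.0000) + 9.5 * (-0.8192, 0.5736) = (0.0000 + -7.7819, 0.0000 + 5.4490) = (-7.7819, 5.4490)
link 1: phi[1] = 145 + 5 = 150 deg
  cos(150 deg) = -0.8660, sin(150 deg) = 0.5000
  joint[2] = (-7.7819, 5.4490) + 2 * (-0.8660, 0.5000) = (-7.7819 + -1.7321, 5.4490 + 1.0000) = (-9.5140, 6.4490)
link 2: phi[2] = 145 + 5 + -25 = 125 deg
  cos(125 deg) = -0.5736, sin(125 deg) = 0.8192
  joint[3] = (-9.5140, 6.4490) + 9.4 * (-0.5736, 0.8192) = (-9.5140 + -5.3916, 6.4490 + 7.7000) = (-14.9056, 14.1490)
link 3: phi[3] = 145 + 5 + -25 + 180 = 305 deg
  cos(305 deg) = 0.5736, sin(305 deg) = -0.8192
  joint[4] = (-14.9056, 14.1490) + 5.9 * (0.5736, -0.8192) = (-14.9056 + 3.3841, 14.1490 + -4.8330) = (-11.5215, 9.3160)
End effector: (-11.5215, 9.3160)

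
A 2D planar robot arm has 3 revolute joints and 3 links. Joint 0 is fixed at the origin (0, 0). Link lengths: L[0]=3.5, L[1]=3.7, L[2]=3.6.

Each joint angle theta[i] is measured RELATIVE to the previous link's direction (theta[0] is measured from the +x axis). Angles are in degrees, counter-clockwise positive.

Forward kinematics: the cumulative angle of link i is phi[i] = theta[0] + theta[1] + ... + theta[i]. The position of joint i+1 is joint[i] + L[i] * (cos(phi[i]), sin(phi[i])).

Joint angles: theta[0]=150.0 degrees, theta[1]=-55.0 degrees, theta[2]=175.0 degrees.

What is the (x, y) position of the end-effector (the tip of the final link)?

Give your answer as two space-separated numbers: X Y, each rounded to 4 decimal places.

Answer: -3.3536 1.8359

Derivation:
joint[0] = (0.0000, 0.0000)  (base)
link 0: phi[0] = 150 = 150 deg
  cos(150 deg) = -0.8660, sin(150 deg) = 0.5000
  joint[1] = (0.0000, 0.0000) + 3.5 * (-0.8660, 0.5000) = (0.0000 + -3.0311, 0.0000 + 1.7500) = (-3.0311, 1.7500)
link 1: phi[1] = 150 + -55 = 95 deg
  cos(95 deg) = -0.0872, sin(95 deg) = 0.9962
  joint[2] = (-3.0311, 1.7500) + 3.7 * (-0.0872, 0.9962) = (-3.0311 + -0.3225, 1.7500 + 3.6859) = (-3.3536, 5.4359)
link 2: phi[2] = 150 + -55 + 175 = 270 deg
  cos(270 deg) = -0.0000, sin(270 deg) = -1.0000
  joint[3] = (-3.3536, 5.4359) + 3.6 * (-0.0000, -1.0000) = (-3.3536 + -0.0000, 5.4359 + -3.6000) = (-3.3536, 1.8359)
End effector: (-3.3536, 1.8359)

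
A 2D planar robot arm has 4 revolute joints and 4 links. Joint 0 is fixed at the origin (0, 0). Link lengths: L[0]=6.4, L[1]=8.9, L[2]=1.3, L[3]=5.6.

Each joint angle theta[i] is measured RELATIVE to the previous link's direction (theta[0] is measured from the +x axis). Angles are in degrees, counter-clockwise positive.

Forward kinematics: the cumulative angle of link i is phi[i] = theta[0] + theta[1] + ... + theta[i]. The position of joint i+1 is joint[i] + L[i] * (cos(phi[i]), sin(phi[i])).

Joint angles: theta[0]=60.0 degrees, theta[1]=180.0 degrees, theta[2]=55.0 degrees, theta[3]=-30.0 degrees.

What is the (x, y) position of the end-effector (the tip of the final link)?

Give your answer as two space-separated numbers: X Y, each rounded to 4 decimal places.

Answer: -1.1887 -8.9220

Derivation:
joint[0] = (0.0000, 0.0000)  (base)
link 0: phi[0] = 60 = 60 deg
  cos(60 deg) = 0.5000, sin(60 deg) = 0.8660
  joint[1] = (0.0000, 0.0000) + 6.4 * (0.5000, 0.8660) = (0.0000 + 3.2000, 0.0000 + 5.5426) = (3.2000, 5.5426)
link 1: phi[1] = 60 + 180 = 240 deg
  cos(240 deg) = -0.5000, sin(240 deg) = -0.8660
  joint[2] = (3.2000, 5.5426) + 8.9 * (-0.5000, -0.8660) = (3.2000 + -4.4500, 5.5426 + -7.7076) = (-1.2500, -2.1651)
link 2: phi[2] = 60 + 180 + 55 = 295 deg
  cos(295 deg) = 0.4226, sin(295 deg) = -0.9063
  joint[3] = (-1.2500, -2.1651) + 1.3 * (0.4226, -0.9063) = (-1.2500 + 0.5494, -2.1651 + -1.1782) = (-0.7006, -3.3433)
link 3: phi[3] = 60 + 180 + 55 + -30 = 265 deg
  cos(265 deg) = -0.0872, sin(265 deg) = -0.9962
  joint[4] = (-0.7006, -3.3433) + 5.6 * (-0.0872, -0.9962) = (-0.7006 + -0.4881, -3.3433 + -5.5787) = (-1.1887, -8.9220)
End effector: (-1.1887, -8.9220)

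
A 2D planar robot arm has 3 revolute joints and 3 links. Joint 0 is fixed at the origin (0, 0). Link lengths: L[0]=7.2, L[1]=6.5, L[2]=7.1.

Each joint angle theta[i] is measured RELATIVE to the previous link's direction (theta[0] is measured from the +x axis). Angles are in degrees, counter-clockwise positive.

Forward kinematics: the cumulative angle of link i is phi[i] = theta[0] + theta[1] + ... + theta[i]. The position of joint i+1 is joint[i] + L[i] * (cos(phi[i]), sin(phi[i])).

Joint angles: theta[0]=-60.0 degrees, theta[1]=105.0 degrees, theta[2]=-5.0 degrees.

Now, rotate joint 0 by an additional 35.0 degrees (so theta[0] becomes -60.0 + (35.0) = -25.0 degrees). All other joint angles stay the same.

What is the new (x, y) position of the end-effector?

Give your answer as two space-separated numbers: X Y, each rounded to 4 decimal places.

Answer: 9.4917 10.2165

Derivation:
joint[0] = (0.0000, 0.0000)  (base)
link 0: phi[0] = -25 = -25 deg
  cos(-25 deg) = 0.9063, sin(-25 deg) = -0.4226
  joint[1] = (0.0000, 0.0000) + 7.2 * (0.9063, -0.4226) = (0.0000 + 6.5254, 0.0000 + -3.0429) = (6.5254, -3.0429)
link 1: phi[1] = -25 + 105 = 80 deg
  cos(80 deg) = 0.1736, sin(80 deg) = 0.9848
  joint[2] = (6.5254, -3.0429) + 6.5 * (0.1736, 0.9848) = (6.5254 + 1.1287, -3.0429 + 6.4013) = (7.6541, 3.3584)
link 2: phi[2] = -25 + 105 + -5 = 75 deg
  cos(75 deg) = 0.2588, sin(75 deg) = 0.9659
  joint[3] = (7.6541, 3.3584) + 7.1 * (0.2588, 0.9659) = (7.6541 + 1.8376, 3.3584 + 6.8581) = (9.4917, 10.2165)
End effector: (9.4917, 10.2165)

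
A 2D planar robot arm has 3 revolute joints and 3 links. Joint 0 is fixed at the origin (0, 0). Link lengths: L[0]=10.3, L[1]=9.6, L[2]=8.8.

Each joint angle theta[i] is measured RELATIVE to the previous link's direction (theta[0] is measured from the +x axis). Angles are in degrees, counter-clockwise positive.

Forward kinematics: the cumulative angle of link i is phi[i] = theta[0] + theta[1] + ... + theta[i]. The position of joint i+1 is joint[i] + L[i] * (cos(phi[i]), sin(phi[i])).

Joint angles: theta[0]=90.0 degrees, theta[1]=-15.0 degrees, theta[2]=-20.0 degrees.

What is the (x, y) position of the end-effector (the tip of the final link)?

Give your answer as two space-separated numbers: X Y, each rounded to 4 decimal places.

joint[0] = (0.0000, 0.0000)  (base)
link 0: phi[0] = 90 = 90 deg
  cos(90 deg) = 0.0000, sin(90 deg) = 1.0000
  joint[1] = (0.0000, 0.0000) + 10.3 * (0.0000, 1.0000) = (0.0000 + 0.0000, 0.0000 + 10.3000) = (0.0000, 10.3000)
link 1: phi[1] = 90 + -15 = 75 deg
  cos(75 deg) = 0.2588, sin(75 deg) = 0.9659
  joint[2] = (0.0000, 10.3000) + 9.6 * (0.2588, 0.9659) = (0.0000 + 2.4847, 10.3000 + 9.2729) = (2.4847, 19.5729)
link 2: phi[2] = 90 + -15 + -20 = 55 deg
  cos(55 deg) = 0.5736, sin(55 deg) = 0.8192
  joint[3] = (2.4847, 19.5729) + 8.8 * (0.5736, 0.8192) = (2.4847 + 5.0475, 19.5729 + 7.2085) = (7.5321, 26.7814)
End effector: (7.5321, 26.7814)

Answer: 7.5321 26.7814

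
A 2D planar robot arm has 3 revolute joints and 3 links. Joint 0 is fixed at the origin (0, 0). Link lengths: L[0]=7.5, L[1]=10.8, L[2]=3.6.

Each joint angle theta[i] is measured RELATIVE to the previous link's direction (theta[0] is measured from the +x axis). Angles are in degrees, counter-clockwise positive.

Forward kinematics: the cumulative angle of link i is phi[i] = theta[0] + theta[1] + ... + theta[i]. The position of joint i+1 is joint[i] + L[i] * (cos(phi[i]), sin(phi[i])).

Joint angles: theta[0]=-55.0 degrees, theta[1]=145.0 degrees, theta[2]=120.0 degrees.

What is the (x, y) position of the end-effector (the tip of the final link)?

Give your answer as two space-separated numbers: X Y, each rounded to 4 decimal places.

Answer: 1.1841 2.8564

Derivation:
joint[0] = (0.0000, 0.0000)  (base)
link 0: phi[0] = -55 = -55 deg
  cos(-55 deg) = 0.5736, sin(-55 deg) = -0.8192
  joint[1] = (0.0000, 0.0000) + 7.5 * (0.5736, -0.8192) = (0.0000 + 4.3018, 0.0000 + -6.1436) = (4.3018, -6.1436)
link 1: phi[1] = -55 + 145 = 90 deg
  cos(90 deg) = 0.0000, sin(90 deg) = 1.0000
  joint[2] = (4.3018, -6.1436) + 10.8 * (0.0000, 1.0000) = (4.3018 + 0.0000, -6.1436 + 10.8000) = (4.3018, 4.6564)
link 2: phi[2] = -55 + 145 + 120 = 210 deg
  cos(210 deg) = -0.8660, sin(210 deg) = -0.5000
  joint[3] = (4.3018, 4.6564) + 3.6 * (-0.8660, -0.5000) = (4.3018 + -3.1177, 4.6564 + -1.8000) = (1.1841, 2.8564)
End effector: (1.1841, 2.8564)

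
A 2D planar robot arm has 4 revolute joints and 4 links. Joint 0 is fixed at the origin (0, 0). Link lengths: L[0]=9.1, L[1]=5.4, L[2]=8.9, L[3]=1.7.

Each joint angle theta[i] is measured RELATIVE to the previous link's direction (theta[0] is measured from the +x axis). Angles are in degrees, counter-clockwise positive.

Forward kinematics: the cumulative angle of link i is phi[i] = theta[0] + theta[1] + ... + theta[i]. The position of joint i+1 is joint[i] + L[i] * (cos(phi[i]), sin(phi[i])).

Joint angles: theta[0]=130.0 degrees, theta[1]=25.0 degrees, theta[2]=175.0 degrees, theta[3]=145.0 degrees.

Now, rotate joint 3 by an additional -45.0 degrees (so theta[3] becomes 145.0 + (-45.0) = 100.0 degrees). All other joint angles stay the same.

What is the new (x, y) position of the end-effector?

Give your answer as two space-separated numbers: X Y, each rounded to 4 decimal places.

Answer: -2.4544 6.4006

Derivation:
joint[0] = (0.0000, 0.0000)  (base)
link 0: phi[0] = 130 = 130 deg
  cos(130 deg) = -0.6428, sin(130 deg) = 0.7660
  joint[1] = (0.0000, 0.0000) + 9.1 * (-0.6428, 0.7660) = (0.0000 + -5.8494, 0.0000 + 6.9710) = (-5.8494, 6.9710)
link 1: phi[1] = 130 + 25 = 155 deg
  cos(155 deg) = -0.9063, sin(155 deg) = 0.4226
  joint[2] = (-5.8494, 6.9710) + 5.4 * (-0.9063, 0.4226) = (-5.8494 + -4.8941, 6.9710 + 2.2821) = (-10.7434, 9.2531)
link 2: phi[2] = 130 + 25 + 175 = 330 deg
  cos(330 deg) = 0.8660, sin(330 deg) = -0.5000
  joint[3] = (-10.7434, 9.2531) + 8.9 * (0.8660, -0.5000) = (-10.7434 + 7.7076, 9.2531 + -4.4500) = (-3.0358, 4.8031)
link 3: phi[3] = 130 + 25 + 175 + 100 = 430 deg
  cos(430 deg) = 0.3420, sin(430 deg) = 0.9397
  joint[4] = (-3.0358, 4.8031) + 1.7 * (0.3420, 0.9397) = (-3.0358 + 0.5814, 4.8031 + 1.5975) = (-2.4544, 6.4006)
End effector: (-2.4544, 6.4006)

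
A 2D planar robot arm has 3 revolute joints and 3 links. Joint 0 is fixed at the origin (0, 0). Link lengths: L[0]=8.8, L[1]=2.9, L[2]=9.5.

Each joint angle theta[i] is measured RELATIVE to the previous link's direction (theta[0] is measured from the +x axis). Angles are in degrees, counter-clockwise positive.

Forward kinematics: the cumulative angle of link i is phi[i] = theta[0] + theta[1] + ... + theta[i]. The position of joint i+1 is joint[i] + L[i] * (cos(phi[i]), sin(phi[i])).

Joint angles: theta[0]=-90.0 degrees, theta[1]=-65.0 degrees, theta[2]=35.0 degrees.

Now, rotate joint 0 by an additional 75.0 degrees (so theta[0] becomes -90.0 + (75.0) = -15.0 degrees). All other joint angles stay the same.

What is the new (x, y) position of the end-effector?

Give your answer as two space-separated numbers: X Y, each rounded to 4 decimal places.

joint[0] = (0.0000, 0.0000)  (base)
link 0: phi[0] = -15 = -15 deg
  cos(-15 deg) = 0.9659, sin(-15 deg) = -0.2588
  joint[1] = (0.0000, 0.0000) + 8.8 * (0.9659, -0.2588) = (0.0000 + 8.5001, 0.0000 + -2.2776) = (8.5001, -2.2776)
link 1: phi[1] = -15 + -65 = -80 deg
  cos(-80 deg) = 0.1736, sin(-80 deg) = -0.9848
  joint[2] = (8.5001, -2.2776) + 2.9 * (0.1736, -0.9848) = (8.5001 + 0.5036, -2.2776 + -2.8559) = (9.0037, -5.1336)
link 2: phi[2] = -15 + -65 + 35 = -45 deg
  cos(-45 deg) = 0.7071, sin(-45 deg) = -0.7071
  joint[3] = (9.0037, -5.1336) + 9.5 * (0.7071, -0.7071) = (9.0037 + 6.7175, -5.1336 + -6.7175) = (15.7212, -11.8511)
End effector: (15.7212, -11.8511)

Answer: 15.7212 -11.8511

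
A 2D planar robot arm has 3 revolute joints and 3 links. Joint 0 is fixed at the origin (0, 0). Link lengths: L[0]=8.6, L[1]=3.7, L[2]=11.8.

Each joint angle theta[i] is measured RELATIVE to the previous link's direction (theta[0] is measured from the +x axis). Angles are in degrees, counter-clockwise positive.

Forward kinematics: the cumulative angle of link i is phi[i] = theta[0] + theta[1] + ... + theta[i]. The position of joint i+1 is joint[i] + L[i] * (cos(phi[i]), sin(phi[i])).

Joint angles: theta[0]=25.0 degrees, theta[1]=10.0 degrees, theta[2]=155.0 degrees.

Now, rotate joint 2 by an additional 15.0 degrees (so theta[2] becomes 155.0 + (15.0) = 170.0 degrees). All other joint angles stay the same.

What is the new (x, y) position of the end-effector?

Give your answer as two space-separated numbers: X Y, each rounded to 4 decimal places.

joint[0] = (0.0000, 0.0000)  (base)
link 0: phi[0] = 25 = 25 deg
  cos(25 deg) = 0.9063, sin(25 deg) = 0.4226
  joint[1] = (0.0000, 0.0000) + 8.6 * (0.9063, 0.4226) = (0.0000 + 7.7942, 0.0000 + 3.6345) = (7.7942, 3.6345)
link 1: phi[1] = 25 + 10 = 35 deg
  cos(35 deg) = 0.8192, sin(35 deg) = 0.5736
  joint[2] = (7.7942, 3.6345) + 3.7 * (0.8192, 0.5736) = (7.7942 + 3.0309, 3.6345 + 2.1222) = (10.8251, 5.7567)
link 2: phi[2] = 25 + 10 + 170 = 205 deg
  cos(205 deg) = -0.9063, sin(205 deg) = -0.4226
  joint[3] = (10.8251, 5.7567) + 11.8 * (-0.9063, -0.4226) = (10.8251 + -10.6944, 5.7567 + -4.9869) = (0.1307, 0.7699)
End effector: (0.1307, 0.7699)

Answer: 0.1307 0.7699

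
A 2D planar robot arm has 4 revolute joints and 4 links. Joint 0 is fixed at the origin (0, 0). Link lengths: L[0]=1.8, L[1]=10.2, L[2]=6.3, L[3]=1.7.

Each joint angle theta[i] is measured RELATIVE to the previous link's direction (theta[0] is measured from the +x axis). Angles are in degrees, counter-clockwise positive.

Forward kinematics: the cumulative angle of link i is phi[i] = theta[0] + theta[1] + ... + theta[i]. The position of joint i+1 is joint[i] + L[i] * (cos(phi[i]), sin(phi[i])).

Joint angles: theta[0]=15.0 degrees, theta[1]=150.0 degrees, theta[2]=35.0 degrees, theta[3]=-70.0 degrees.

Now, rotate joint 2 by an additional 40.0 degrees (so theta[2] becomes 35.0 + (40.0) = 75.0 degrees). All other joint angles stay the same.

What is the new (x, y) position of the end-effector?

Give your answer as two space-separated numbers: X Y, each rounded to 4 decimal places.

Answer: -12.9380 -2.0549

Derivation:
joint[0] = (0.0000, 0.0000)  (base)
link 0: phi[0] = 15 = 15 deg
  cos(15 deg) = 0.9659, sin(15 deg) = 0.2588
  joint[1] = (0.0000, 0.0000) + 1.8 * (0.9659, 0.2588) = (0.0000 + 1.7387, 0.0000 + 0.4659) = (1.7387, 0.4659)
link 1: phi[1] = 15 + 150 = 165 deg
  cos(165 deg) = -0.9659, sin(165 deg) = 0.2588
  joint[2] = (1.7387, 0.4659) + 10.2 * (-0.9659, 0.2588) = (1.7387 + -9.8524, 0.4659 + 2.6400) = (-8.1138, 3.1058)
link 2: phi[2] = 15 + 150 + 75 = 240 deg
  cos(240 deg) = -0.5000, sin(240 deg) = -0.8660
  joint[3] = (-8.1138, 3.1058) + 6.3 * (-0.5000, -0.8660) = (-8.1138 + -3.1500, 3.1058 + -5.4560) = (-11.2638, -2.3501)
link 3: phi[3] = 15 + 150 + 75 + -70 = 170 deg
  cos(170 deg) = -0.9848, sin(170 deg) = 0.1736
  joint[4] = (-11.2638, -2.3501) + 1.7 * (-0.9848, 0.1736) = (-11.2638 + -1.6742, -2.3501 + 0.2952) = (-12.9380, -2.0549)
End effector: (-12.9380, -2.0549)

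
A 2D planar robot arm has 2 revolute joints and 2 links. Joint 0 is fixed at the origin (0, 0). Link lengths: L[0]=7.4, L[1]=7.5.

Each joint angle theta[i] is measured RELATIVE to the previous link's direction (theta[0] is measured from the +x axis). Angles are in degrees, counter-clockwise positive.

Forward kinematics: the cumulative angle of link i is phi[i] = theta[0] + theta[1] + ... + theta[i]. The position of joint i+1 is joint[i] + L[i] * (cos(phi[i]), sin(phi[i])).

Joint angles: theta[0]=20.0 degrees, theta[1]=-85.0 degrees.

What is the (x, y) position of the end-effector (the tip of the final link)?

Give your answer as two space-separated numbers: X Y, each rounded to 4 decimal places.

Answer: 10.1234 -4.2664

Derivation:
joint[0] = (0.0000, 0.0000)  (base)
link 0: phi[0] = 20 = 20 deg
  cos(20 deg) = 0.9397, sin(20 deg) = 0.3420
  joint[1] = (0.0000, 0.0000) + 7.4 * (0.9397, 0.3420) = (0.0000 + 6.9537, 0.0000 + 2.5309) = (6.9537, 2.5309)
link 1: phi[1] = 20 + -85 = -65 deg
  cos(-65 deg) = 0.4226, sin(-65 deg) = -0.9063
  joint[2] = (6.9537, 2.5309) + 7.5 * (0.4226, -0.9063) = (6.9537 + 3.1696, 2.5309 + -6.7973) = (10.1234, -4.2664)
End effector: (10.1234, -4.2664)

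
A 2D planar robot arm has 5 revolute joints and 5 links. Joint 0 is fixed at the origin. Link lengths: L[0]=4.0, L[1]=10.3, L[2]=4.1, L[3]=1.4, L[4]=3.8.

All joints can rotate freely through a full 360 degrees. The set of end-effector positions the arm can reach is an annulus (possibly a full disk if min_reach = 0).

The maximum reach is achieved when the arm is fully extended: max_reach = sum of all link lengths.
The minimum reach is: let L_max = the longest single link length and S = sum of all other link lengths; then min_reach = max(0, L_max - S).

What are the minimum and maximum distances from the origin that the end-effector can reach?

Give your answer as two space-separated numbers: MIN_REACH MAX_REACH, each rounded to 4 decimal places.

Answer: 0.0000 23.6000

Derivation:
Link lengths: [4.0, 10.3, 4.1, 1.4, 3.8]
max_reach = 4 + 10.3 + 4.1 + 1.4 + 3.8 = 23.6
L_max = max([4.0, 10.3, 4.1, 1.4, 3.8]) = 10.3
S (sum of others) = 23.6 - 10.3 = 13.3
min_reach = max(0, 10.3 - 13.3) = max(0, -3) = 0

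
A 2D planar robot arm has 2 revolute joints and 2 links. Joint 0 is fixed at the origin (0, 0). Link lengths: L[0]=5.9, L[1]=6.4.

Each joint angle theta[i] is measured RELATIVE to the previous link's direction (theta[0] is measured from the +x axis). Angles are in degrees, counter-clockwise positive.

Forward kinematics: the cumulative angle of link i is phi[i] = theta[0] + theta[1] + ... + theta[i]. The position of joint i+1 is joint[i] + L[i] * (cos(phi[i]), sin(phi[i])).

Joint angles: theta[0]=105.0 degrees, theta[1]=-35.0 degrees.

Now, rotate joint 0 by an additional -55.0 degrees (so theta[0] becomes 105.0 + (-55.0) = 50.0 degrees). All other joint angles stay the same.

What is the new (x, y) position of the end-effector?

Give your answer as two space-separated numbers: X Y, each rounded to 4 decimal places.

Answer: 9.9744 6.1761

Derivation:
joint[0] = (0.0000, 0.0000)  (base)
link 0: phi[0] = 50 = 50 deg
  cos(50 deg) = 0.6428, sin(50 deg) = 0.7660
  joint[1] = (0.0000, 0.0000) + 5.9 * (0.6428, 0.7660) = (0.0000 + 3.7924, 0.0000 + 4.5197) = (3.7924, 4.5197)
link 1: phi[1] = 50 + -35 = 15 deg
  cos(15 deg) = 0.9659, sin(15 deg) = 0.2588
  joint[2] = (3.7924, 4.5197) + 6.4 * (0.9659, 0.2588) = (3.7924 + 6.1819, 4.5197 + 1.6564) = (9.9744, 6.1761)
End effector: (9.9744, 6.1761)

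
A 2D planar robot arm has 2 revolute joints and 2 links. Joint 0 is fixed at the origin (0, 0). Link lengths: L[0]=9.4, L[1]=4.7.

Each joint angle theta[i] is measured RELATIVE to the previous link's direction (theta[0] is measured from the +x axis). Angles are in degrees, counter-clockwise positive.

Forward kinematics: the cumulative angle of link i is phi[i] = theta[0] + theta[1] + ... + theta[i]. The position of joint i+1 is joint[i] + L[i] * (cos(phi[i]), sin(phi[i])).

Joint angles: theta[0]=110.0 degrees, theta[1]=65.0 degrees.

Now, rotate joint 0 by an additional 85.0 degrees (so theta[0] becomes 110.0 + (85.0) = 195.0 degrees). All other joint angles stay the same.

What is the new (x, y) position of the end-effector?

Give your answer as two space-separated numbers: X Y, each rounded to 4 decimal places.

Answer: -9.8958 -7.0615

Derivation:
joint[0] = (0.0000, 0.0000)  (base)
link 0: phi[0] = 195 = 195 deg
  cos(195 deg) = -0.9659, sin(195 deg) = -0.2588
  joint[1] = (0.0000, 0.0000) + 9.4 * (-0.9659, -0.2588) = (0.0000 + -9.0797, 0.0000 + -2.4329) = (-9.0797, -2.4329)
link 1: phi[1] = 195 + 65 = 260 deg
  cos(260 deg) = -0.1736, sin(260 deg) = -0.9848
  joint[2] = (-9.0797, -2.4329) + 4.7 * (-0.1736, -0.9848) = (-9.0797 + -0.8161, -2.4329 + -4.6286) = (-9.8958, -7.0615)
End effector: (-9.8958, -7.0615)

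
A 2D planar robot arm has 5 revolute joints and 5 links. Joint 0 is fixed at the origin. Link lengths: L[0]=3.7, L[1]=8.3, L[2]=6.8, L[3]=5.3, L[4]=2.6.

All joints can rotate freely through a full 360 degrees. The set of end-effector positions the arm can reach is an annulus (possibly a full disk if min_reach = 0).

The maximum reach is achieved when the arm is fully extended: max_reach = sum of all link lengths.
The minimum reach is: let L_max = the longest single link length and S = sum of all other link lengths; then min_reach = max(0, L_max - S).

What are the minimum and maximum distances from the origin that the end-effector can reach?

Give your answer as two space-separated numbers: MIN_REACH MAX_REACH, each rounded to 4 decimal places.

Answer: 0.0000 26.7000

Derivation:
Link lengths: [3.7, 8.3, 6.8, 5.3, 2.6]
max_reach = 3.7 + 8.3 + 6.8 + 5.3 + 2.6 = 26.7
L_max = max([3.7, 8.3, 6.8, 5.3, 2.6]) = 8.3
S (sum of others) = 26.7 - 8.3 = 18.4
min_reach = max(0, 8.3 - 18.4) = max(0, -10.1) = 0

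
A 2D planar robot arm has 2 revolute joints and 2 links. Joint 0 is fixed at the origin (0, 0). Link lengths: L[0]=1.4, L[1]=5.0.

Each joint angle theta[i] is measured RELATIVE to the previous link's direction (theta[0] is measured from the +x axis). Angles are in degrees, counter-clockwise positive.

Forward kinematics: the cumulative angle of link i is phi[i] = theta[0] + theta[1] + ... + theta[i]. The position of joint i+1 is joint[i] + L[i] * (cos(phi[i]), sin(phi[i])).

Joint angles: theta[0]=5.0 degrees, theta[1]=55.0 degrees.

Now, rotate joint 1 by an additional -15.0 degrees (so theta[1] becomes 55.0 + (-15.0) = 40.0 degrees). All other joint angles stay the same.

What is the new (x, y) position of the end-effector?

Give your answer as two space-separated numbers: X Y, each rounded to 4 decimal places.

Answer: 4.9302 3.6576

Derivation:
joint[0] = (0.0000, 0.0000)  (base)
link 0: phi[0] = 5 = 5 deg
  cos(5 deg) = 0.9962, sin(5 deg) = 0.0872
  joint[1] = (0.0000, 0.0000) + 1.4 * (0.9962, 0.0872) = (0.0000 + 1.3947, 0.0000 + 0.1220) = (1.3947, 0.1220)
link 1: phi[1] = 5 + 40 = 45 deg
  cos(45 deg) = 0.7071, sin(45 deg) = 0.7071
  joint[2] = (1.3947, 0.1220) + 5 * (0.7071, 0.7071) = (1.3947 + 3.5355, 0.1220 + 3.5355) = (4.9302, 3.6576)
End effector: (4.9302, 3.6576)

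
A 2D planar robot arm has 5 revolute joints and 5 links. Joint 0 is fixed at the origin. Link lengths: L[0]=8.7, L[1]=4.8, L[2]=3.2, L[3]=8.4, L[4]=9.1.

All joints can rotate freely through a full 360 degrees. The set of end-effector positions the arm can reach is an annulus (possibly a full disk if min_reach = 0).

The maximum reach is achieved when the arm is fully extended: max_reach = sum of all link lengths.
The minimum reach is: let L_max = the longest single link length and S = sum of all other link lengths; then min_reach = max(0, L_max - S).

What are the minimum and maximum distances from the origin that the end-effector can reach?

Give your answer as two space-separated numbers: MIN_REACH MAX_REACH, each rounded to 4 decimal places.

Link lengths: [8.7, 4.8, 3.2, 8.4, 9.1]
max_reach = 8.7 + 4.8 + 3.2 + 8.4 + 9.1 = 34.2
L_max = max([8.7, 4.8, 3.2, 8.4, 9.1]) = 9.1
S (sum of others) = 34.2 - 9.1 = 25.1
min_reach = max(0, 9.1 - 25.1) = max(0, -16) = 0

Answer: 0.0000 34.2000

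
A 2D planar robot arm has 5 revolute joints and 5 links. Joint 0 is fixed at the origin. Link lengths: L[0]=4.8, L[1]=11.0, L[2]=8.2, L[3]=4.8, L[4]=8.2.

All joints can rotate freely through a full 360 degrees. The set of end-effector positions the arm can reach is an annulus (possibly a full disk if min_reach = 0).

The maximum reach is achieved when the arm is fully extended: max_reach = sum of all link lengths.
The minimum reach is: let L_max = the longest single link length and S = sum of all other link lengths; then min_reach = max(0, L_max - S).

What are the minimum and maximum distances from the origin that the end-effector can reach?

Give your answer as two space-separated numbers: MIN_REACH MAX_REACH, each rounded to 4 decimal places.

Link lengths: [4.8, 11.0, 8.2, 4.8, 8.2]
max_reach = 4.8 + 11 + 8.2 + 4.8 + 8.2 = 37
L_max = max([4.8, 11.0, 8.2, 4.8, 8.2]) = 11
S (sum of others) = 37 - 11 = 26
min_reach = max(0, 11 - 26) = max(0, -15) = 0

Answer: 0.0000 37.0000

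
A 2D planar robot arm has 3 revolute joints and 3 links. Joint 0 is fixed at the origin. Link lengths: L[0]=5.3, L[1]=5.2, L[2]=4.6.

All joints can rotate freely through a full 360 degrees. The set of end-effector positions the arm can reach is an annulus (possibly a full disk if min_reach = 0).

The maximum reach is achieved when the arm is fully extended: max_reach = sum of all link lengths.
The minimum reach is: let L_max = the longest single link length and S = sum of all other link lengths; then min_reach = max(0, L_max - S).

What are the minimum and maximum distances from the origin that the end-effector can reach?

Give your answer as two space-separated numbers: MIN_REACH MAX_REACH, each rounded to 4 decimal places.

Answer: 0.0000 15.1000

Derivation:
Link lengths: [5.3, 5.2, 4.6]
max_reach = 5.3 + 5.2 + 4.6 = 15.1
L_max = max([5.3, 5.2, 4.6]) = 5.3
S (sum of others) = 15.1 - 5.3 = 9.8
min_reach = max(0, 5.3 - 9.8) = max(0, -4.5) = 0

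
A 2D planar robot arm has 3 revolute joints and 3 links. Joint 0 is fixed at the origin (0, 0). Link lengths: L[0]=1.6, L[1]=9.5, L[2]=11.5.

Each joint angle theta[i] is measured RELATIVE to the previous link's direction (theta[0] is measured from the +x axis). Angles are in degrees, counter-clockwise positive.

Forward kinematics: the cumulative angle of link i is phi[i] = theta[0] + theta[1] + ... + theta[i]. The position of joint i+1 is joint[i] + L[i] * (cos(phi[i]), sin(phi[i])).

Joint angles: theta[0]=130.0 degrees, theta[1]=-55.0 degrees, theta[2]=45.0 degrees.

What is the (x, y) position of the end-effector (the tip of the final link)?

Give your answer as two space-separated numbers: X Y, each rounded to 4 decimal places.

joint[0] = (0.0000, 0.0000)  (base)
link 0: phi[0] = 130 = 130 deg
  cos(130 deg) = -0.6428, sin(130 deg) = 0.7660
  joint[1] = (0.0000, 0.0000) + 1.6 * (-0.6428, 0.7660) = (0.0000 + -1.0285, 0.0000 + 1.2257) = (-1.0285, 1.2257)
link 1: phi[1] = 130 + -55 = 75 deg
  cos(75 deg) = 0.2588, sin(75 deg) = 0.9659
  joint[2] = (-1.0285, 1.2257) + 9.5 * (0.2588, 0.9659) = (-1.0285 + 2.4588, 1.2257 + 9.1763) = (1.4303, 10.4020)
link 2: phi[2] = 130 + -55 + 45 = 120 deg
  cos(120 deg) = -0.5000, sin(120 deg) = 0.8660
  joint[3] = (1.4303, 10.4020) + 11.5 * (-0.5000, 0.8660) = (1.4303 + -5.7500, 10.4020 + 9.9593) = (-4.3197, 20.3613)
End effector: (-4.3197, 20.3613)

Answer: -4.3197 20.3613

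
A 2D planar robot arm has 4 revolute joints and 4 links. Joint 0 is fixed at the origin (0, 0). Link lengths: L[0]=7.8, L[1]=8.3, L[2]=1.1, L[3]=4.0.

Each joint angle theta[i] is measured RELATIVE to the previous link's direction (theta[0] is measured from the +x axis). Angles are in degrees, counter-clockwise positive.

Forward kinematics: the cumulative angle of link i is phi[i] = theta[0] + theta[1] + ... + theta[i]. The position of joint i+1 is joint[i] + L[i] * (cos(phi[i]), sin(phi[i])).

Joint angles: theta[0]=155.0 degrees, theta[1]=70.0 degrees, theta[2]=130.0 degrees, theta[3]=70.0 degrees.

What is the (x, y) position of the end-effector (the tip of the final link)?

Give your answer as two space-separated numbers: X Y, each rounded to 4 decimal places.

joint[0] = (0.0000, 0.0000)  (base)
link 0: phi[0] = 155 = 155 deg
  cos(155 deg) = -0.9063, sin(155 deg) = 0.4226
  joint[1] = (0.0000, 0.0000) + 7.8 * (-0.9063, 0.4226) = (0.0000 + -7.0692, 0.0000 + 3.2964) = (-7.0692, 3.2964)
link 1: phi[1] = 155 + 70 = 225 deg
  cos(225 deg) = -0.7071, sin(225 deg) = -0.7071
  joint[2] = (-7.0692, 3.2964) + 8.3 * (-0.7071, -0.7071) = (-7.0692 + -5.8690, 3.2964 + -5.8690) = (-12.9382, -2.5726)
link 2: phi[2] = 155 + 70 + 130 = 355 deg
  cos(355 deg) = 0.9962, sin(355 deg) = -0.0872
  joint[3] = (-12.9382, -2.5726) + 1.1 * (0.9962, -0.0872) = (-12.9382 + 1.0958, -2.5726 + -0.0959) = (-11.8424, -2.6684)
link 3: phi[3] = 155 + 70 + 130 + 70 = 425 deg
  cos(425 deg) = 0.4226, sin(425 deg) = 0.9063
  joint[4] = (-11.8424, -2.6684) + 4 * (0.4226, 0.9063) = (-11.8424 + 1.6905, -2.6684 + 3.6252) = (-10.1519, 0.9568)
End effector: (-10.1519, 0.9568)

Answer: -10.1519 0.9568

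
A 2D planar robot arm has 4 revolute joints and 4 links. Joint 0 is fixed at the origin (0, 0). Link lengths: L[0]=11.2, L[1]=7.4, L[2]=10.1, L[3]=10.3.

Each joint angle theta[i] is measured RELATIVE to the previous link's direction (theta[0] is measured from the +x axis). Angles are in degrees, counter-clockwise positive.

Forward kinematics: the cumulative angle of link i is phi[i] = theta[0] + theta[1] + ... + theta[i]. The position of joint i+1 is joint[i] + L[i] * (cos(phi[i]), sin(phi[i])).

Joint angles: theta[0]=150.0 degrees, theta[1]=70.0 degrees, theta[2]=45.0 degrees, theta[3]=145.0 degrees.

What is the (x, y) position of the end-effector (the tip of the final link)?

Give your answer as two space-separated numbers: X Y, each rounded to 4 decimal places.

joint[0] = (0.0000, 0.0000)  (base)
link 0: phi[0] = 150 = 150 deg
  cos(150 deg) = -0.8660, sin(150 deg) = 0.5000
  joint[1] = (0.0000, 0.0000) + 11.2 * (-0.8660, 0.5000) = (0.0000 + -9.6995, 0.0000 + 5.6000) = (-9.6995, 5.6000)
link 1: phi[1] = 150 + 70 = 220 deg
  cos(220 deg) = -0.7660, sin(220 deg) = -0.6428
  joint[2] = (-9.6995, 5.6000) + 7.4 * (-0.7660, -0.6428) = (-9.6995 + -5.6687, 5.6000 + -4.7566) = (-15.3682, 0.8434)
link 2: phi[2] = 150 + 70 + 45 = 265 deg
  cos(265 deg) = -0.0872, sin(265 deg) = -0.9962
  joint[3] = (-15.3682, 0.8434) + 10.1 * (-0.0872, -0.9962) = (-15.3682 + -0.8803, 0.8434 + -10.0616) = (-16.2485, -9.2182)
link 3: phi[3] = 150 + 70 + 45 + 145 = 410 deg
  cos(410 deg) = 0.6428, sin(410 deg) = 0.7660
  joint[4] = (-16.2485, -9.2182) + 10.3 * (0.6428, 0.7660) = (-16.2485 + 6.6207, -9.2182 + 7.8903) = (-9.6278, -1.3279)
End effector: (-9.6278, -1.3279)

Answer: -9.6278 -1.3279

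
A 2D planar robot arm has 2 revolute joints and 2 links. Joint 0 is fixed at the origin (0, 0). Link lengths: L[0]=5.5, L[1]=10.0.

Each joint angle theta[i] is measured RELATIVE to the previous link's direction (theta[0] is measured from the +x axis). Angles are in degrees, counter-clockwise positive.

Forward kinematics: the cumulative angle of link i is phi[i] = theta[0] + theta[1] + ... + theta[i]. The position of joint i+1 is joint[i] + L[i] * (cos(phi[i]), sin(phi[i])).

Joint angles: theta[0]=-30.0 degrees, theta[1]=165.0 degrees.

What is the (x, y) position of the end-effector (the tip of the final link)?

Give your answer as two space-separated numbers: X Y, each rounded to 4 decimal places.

joint[0] = (0.0000, 0.0000)  (base)
link 0: phi[0] = -30 = -30 deg
  cos(-30 deg) = 0.8660, sin(-30 deg) = -0.5000
  joint[1] = (0.0000, 0.0000) + 5.5 * (0.8660, -0.5000) = (0.0000 + 4.7631, 0.0000 + -2.7500) = (4.7631, -2.7500)
link 1: phi[1] = -30 + 165 = 135 deg
  cos(135 deg) = -0.7071, sin(135 deg) = 0.7071
  joint[2] = (4.7631, -2.7500) + 10 * (-0.7071, 0.7071) = (4.7631 + -7.0711, -2.7500 + 7.0711) = (-2.3079, 4.3211)
End effector: (-2.3079, 4.3211)

Answer: -2.3079 4.3211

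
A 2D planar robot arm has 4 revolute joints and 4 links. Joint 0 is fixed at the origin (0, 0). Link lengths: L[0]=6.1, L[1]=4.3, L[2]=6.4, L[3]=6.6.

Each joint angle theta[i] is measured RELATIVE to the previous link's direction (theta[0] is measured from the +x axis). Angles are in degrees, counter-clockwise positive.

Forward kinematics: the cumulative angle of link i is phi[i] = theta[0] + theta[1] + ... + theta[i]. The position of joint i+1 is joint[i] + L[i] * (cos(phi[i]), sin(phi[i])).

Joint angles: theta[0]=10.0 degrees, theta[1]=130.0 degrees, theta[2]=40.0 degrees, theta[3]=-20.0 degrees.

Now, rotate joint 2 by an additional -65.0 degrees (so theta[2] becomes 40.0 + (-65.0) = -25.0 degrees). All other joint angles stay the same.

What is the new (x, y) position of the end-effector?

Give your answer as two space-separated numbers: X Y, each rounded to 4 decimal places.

joint[0] = (0.0000, 0.0000)  (base)
link 0: phi[0] = 10 = 10 deg
  cos(10 deg) = 0.9848, sin(10 deg) = 0.1736
  joint[1] = (0.0000, 0.0000) + 6.1 * (0.9848, 0.1736) = (0.0000 + 6.0073, 0.0000 + 1.0593) = (6.0073, 1.0593)
link 1: phi[1] = 10 + 130 = 140 deg
  cos(140 deg) = -0.7660, sin(140 deg) = 0.6428
  joint[2] = (6.0073, 1.0593) + 4.3 * (-0.7660, 0.6428) = (6.0073 + -3.2940, 1.0593 + 2.7640) = (2.7133, 3.8232)
link 2: phi[2] = 10 + 130 + -25 = 115 deg
  cos(115 deg) = -0.4226, sin(115 deg) = 0.9063
  joint[3] = (2.7133, 3.8232) + 6.4 * (-0.4226, 0.9063) = (2.7133 + -2.7048, 3.8232 + 5.8004) = (0.0086, 9.6236)
link 3: phi[3] = 10 + 130 + -25 + -20 = 95 deg
  cos(95 deg) = -0.0872, sin(95 deg) = 0.9962
  joint[4] = (0.0086, 9.6236) + 6.6 * (-0.0872, 0.9962) = (0.0086 + -0.5752, 9.6236 + 6.5749) = (-0.5666, 16.1985)
End effector: (-0.5666, 16.1985)

Answer: -0.5666 16.1985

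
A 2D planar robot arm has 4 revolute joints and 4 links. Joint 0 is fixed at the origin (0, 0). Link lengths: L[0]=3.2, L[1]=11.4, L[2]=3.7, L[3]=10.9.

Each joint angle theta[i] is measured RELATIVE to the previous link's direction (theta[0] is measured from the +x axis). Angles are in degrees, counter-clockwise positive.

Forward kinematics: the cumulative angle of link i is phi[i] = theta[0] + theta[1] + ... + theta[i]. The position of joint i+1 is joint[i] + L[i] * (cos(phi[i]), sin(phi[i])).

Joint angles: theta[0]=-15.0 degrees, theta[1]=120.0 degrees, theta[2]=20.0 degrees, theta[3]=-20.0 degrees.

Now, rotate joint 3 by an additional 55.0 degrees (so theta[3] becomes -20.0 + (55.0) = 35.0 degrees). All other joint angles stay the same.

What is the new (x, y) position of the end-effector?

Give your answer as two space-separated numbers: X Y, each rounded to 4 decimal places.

joint[0] = (0.0000, 0.0000)  (base)
link 0: phi[0] = -15 = -15 deg
  cos(-15 deg) = 0.9659, sin(-15 deg) = -0.2588
  joint[1] = (0.0000, 0.0000) + 3.2 * (0.9659, -0.2588) = (0.0000 + 3.0910, 0.0000 + -0.8282) = (3.0910, -0.8282)
link 1: phi[1] = -15 + 120 = 105 deg
  cos(105 deg) = -0.2588, sin(105 deg) = 0.9659
  joint[2] = (3.0910, -0.8282) + 11.4 * (-0.2588, 0.9659) = (3.0910 + -2.9505, -0.8282 + 11.0116) = (0.1404, 10.1833)
link 2: phi[2] = -15 + 120 + 20 = 125 deg
  cos(125 deg) = -0.5736, sin(125 deg) = 0.8192
  joint[3] = (0.1404, 10.1833) + 3.7 * (-0.5736, 0.8192) = (0.1404 + -2.1222, 10.1833 + 3.0309) = (-1.9818, 13.2142)
link 3: phi[3] = -15 + 120 + 20 + 35 = 160 deg
  cos(160 deg) = -0.9397, sin(160 deg) = 0.3420
  joint[4] = (-1.9818, 13.2142) + 10.9 * (-0.9397, 0.3420) = (-1.9818 + -10.2426, 13.2142 + 3.7280) = (-12.2245, 16.9422)
End effector: (-12.2245, 16.9422)

Answer: -12.2245 16.9422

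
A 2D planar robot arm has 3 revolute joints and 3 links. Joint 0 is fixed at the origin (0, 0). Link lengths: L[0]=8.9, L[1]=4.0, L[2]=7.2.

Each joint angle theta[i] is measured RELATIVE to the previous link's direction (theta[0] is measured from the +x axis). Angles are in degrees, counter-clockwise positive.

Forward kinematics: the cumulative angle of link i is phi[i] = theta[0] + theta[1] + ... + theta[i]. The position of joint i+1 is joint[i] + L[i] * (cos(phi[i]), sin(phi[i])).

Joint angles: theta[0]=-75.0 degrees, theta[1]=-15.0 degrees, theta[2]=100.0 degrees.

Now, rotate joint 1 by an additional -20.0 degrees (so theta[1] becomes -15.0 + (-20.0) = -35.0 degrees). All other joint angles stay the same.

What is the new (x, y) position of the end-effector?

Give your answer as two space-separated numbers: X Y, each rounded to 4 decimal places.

joint[0] = (0.0000, 0.0000)  (base)
link 0: phi[0] = -75 = -75 deg
  cos(-75 deg) = 0.2588, sin(-75 deg) = -0.9659
  joint[1] = (0.0000, 0.0000) + 8.9 * (0.2588, -0.9659) = (0.0000 + 2.3035, 0.0000 + -8.5967) = (2.3035, -8.5967)
link 1: phi[1] = -75 + -35 = -110 deg
  cos(-110 deg) = -0.3420, sin(-110 deg) = -0.9397
  joint[2] = (2.3035, -8.5967) + 4 * (-0.3420, -0.9397) = (2.3035 + -1.3681, -8.5967 + -3.7588) = (0.9354, -12.3555)
link 2: phi[2] = -75 + -35 + 100 = -10 deg
  cos(-10 deg) = 0.9848, sin(-10 deg) = -0.1736
  joint[3] = (0.9354, -12.3555) + 7.2 * (0.9848, -0.1736) = (0.9354 + 7.0906, -12.3555 + -1.2503) = (8.0260, -13.6058)
End effector: (8.0260, -13.6058)

Answer: 8.0260 -13.6058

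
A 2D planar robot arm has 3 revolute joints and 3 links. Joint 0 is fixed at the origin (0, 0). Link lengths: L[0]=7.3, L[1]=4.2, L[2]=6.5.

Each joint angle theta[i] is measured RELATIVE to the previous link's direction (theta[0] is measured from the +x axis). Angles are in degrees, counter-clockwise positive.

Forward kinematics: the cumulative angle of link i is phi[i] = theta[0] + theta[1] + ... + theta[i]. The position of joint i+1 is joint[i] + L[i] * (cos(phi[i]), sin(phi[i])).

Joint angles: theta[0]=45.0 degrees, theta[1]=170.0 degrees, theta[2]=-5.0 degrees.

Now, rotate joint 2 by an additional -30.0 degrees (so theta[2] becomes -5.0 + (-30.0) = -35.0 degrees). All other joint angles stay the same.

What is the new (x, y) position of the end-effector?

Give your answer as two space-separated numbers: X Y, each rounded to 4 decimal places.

Answer: -4.7786 2.7529

Derivation:
joint[0] = (0.0000, 0.0000)  (base)
link 0: phi[0] = 45 = 45 deg
  cos(45 deg) = 0.7071, sin(45 deg) = 0.7071
  joint[1] = (0.0000, 0.0000) + 7.3 * (0.7071, 0.7071) = (0.0000 + 5.1619, 0.0000 + 5.1619) = (5.1619, 5.1619)
link 1: phi[1] = 45 + 170 = 215 deg
  cos(215 deg) = -0.8192, sin(215 deg) = -0.5736
  joint[2] = (5.1619, 5.1619) + 4.2 * (-0.8192, -0.5736) = (5.1619 + -3.4404, 5.1619 + -2.4090) = (1.7214, 2.7529)
link 2: phi[2] = 45 + 170 + -35 = 180 deg
  cos(180 deg) = -1.0000, sin(180 deg) = 0.0000
  joint[3] = (1.7214, 2.7529) + 6.5 * (-1.0000, 0.0000) = (1.7214 + -6.5000, 2.7529 + 0.0000) = (-4.7786, 2.7529)
End effector: (-4.7786, 2.7529)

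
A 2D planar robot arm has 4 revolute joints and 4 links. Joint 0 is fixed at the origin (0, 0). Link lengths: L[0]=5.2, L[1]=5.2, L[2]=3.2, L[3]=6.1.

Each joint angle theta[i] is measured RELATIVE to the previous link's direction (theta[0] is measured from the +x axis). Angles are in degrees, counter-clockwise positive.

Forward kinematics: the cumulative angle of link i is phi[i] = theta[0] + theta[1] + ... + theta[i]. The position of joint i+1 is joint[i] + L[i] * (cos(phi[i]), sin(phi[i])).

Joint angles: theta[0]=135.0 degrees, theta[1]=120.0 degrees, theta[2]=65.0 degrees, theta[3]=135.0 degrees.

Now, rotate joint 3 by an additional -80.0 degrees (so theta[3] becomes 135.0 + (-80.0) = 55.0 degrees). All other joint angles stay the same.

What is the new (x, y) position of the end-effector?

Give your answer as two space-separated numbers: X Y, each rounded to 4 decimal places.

Answer: 3.3207 -1.8240

Derivation:
joint[0] = (0.0000, 0.0000)  (base)
link 0: phi[0] = 135 = 135 deg
  cos(135 deg) = -0.7071, sin(135 deg) = 0.7071
  joint[1] = (0.0000, 0.0000) + 5.2 * (-0.7071, 0.7071) = (0.0000 + -3.6770, 0.0000 + 3.6770) = (-3.6770, 3.6770)
link 1: phi[1] = 135 + 120 = 255 deg
  cos(255 deg) = -0.2588, sin(255 deg) = -0.9659
  joint[2] = (-3.6770, 3.6770) + 5.2 * (-0.2588, -0.9659) = (-3.6770 + -1.3459, 3.6770 + -5.0228) = (-5.0228, -1.3459)
link 2: phi[2] = 135 + 120 + 65 = 320 deg
  cos(320 deg) = 0.7660, sin(320 deg) = -0.6428
  joint[3] = (-5.0228, -1.3459) + 3.2 * (0.7660, -0.6428) = (-5.0228 + 2.4513, -1.3459 + -2.0569) = (-2.5715, -3.4028)
link 3: phi[3] = 135 + 120 + 65 + 55 = 375 deg
  cos(375 deg) = 0.9659, sin(375 deg) = 0.2588
  joint[4] = (-2.5715, -3.4028) + 6.1 * (0.9659, 0.2588) = (-2.5715 + 5.8921, -3.4028 + 1.5788) = (3.3207, -1.8240)
End effector: (3.3207, -1.8240)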